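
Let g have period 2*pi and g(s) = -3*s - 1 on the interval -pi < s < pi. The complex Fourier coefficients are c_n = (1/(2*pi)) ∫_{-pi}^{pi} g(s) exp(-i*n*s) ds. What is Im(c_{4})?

-3/4

Since g is real-valued, Im(c_{4}) = -(1/(2*pi)) ∫_{-pi}^{pi} g(s) sin(4*s) ds = -b_{4}/2.
Integrating by parts (boundary term plus one more integral), an antiderivative of (-3*s - 1) sin(4*s) is 3*s*cos(4*s)/4 - 3*sin(4*s)/16 + cos(4*s)/4; evaluating from -pi to pi: ∫_{-pi}^{pi} (-3*s - 1) sin(4*s) ds = (1/4 + 3*pi/4) - (1/4 - 3*pi/4) = 3*pi/2.
Hence Im(c_{4}) = (-1/(2*pi))·(3*pi/2) = -3/4.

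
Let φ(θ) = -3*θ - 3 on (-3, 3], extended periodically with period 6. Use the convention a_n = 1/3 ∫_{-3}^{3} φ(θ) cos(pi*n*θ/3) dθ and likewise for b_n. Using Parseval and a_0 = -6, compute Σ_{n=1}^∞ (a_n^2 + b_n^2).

54

Parseval: a_0^2/2 + Σ_{n≥1} (a_n^2+b_n^2) = 1/3 ∫_{-3}^{3} φ(θ)^2 dθ = 72.
Subtract a_0^2/2 = 18: Σ (a_n^2+b_n^2) = 54.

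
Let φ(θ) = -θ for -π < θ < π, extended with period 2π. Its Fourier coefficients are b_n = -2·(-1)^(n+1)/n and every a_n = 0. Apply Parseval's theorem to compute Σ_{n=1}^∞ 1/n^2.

pi**2/6

Parseval: Σ b_n^2 = (1/π) ∫_{-π}^{π} φ(θ)^2 dθ = 2*pi**2/3.
Σ b_n^2 = Σ 4/n^2, so Σ 1/n^2 = (2*pi**2/3)/4 = pi**2/6.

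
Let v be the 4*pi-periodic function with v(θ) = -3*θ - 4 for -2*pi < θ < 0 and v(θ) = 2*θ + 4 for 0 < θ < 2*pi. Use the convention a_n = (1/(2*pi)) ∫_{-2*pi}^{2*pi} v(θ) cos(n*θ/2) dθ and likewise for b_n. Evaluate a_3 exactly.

a_3 = (1/(2*pi)) ∫_{-2*pi}^{2*pi} v(θ) cos(3*θ/2) dθ.
Split the integral at the breakpoints.
Integrating by parts (boundary term plus one more integral), an antiderivative of (-3*θ - 4) cos(3*θ/2) is -2*θ*sin(3*θ/2) - 8*sin(3*θ/2)/3 - 4*cos(3*θ/2)/3; evaluating from -2*pi to 0: ∫_{-2*pi}^{0} (-3*θ - 4) cos(3*θ/2) dθ = (-4/3) - (4/3) = -8/3.
Integrating by parts (boundary term plus one more integral), an antiderivative of (2*θ + 4) cos(3*θ/2) is 4*θ*sin(3*θ/2)/3 + 8*sin(3*θ/2)/3 + 8*cos(3*θ/2)/9; evaluating from 0 to 2*pi: ∫_{0}^{2*pi} (2*θ + 4) cos(3*θ/2) dθ = (-8/9) - (8/9) = -16/9.
Summing the pieces and multiplying by (1/(2*pi)) gives a_3 = -20/(9*pi).

-20/(9*pi)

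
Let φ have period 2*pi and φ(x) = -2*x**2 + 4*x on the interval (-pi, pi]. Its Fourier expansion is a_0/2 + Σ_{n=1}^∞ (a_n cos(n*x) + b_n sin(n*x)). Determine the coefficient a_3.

8/9

a_3 = 1/pi ∫_{-pi}^{pi} φ(x) cos(3*x) dx.
Integrating by parts twice (tabular method), an antiderivative of (-2*x**2 + 4*x) cos(3*x) is -2*x**2*sin(3*x)/3 + 4*x*sin(3*x)/3 - 4*x*cos(3*x)/9 + 4*sin(3*x)/27 + 4*cos(3*x)/9; evaluating from -pi to pi: ∫_{-pi}^{pi} (-2*x**2 + 4*x) cos(3*x) dx = (-4/9 + 4*pi/9) - (-4*pi/9 - 4/9) = 8*pi/9.
Hence a_3 = (1/pi)·(8*pi/9) = 8/9.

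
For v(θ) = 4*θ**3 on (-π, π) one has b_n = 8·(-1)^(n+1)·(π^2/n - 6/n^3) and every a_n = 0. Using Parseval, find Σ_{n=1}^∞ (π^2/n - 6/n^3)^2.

pi**6/14

Parseval: Σ b_n^2 = (1/π) ∫_{-π}^{π} v(θ)^2 dθ = 32*pi**6/7.
b_n^2 = 64·(π^2/n - 6/n^3)^2, so the sum equals (32*pi**6/7)/64 = pi**6/14.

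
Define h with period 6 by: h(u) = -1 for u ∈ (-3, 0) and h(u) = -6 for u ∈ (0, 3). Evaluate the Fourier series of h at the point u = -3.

u = -3 differs from u = 3 by -1 full period(s), and the series is 6-periodic.
At u = 3 the one-sided limits are h(3^-) = -6 and h(3^+) = -1.
By Dirichlet's theorem the series converges to their average, [(-6) + (-1)]/2 = -7/2.

-7/2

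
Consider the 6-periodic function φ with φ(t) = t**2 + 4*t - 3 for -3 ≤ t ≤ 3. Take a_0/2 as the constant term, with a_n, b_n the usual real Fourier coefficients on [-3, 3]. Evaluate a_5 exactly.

-36/(25*pi**2)

a_5 = 1/3 ∫_{-3}^{3} φ(t) cos(5*pi*t/3) dt.
Integrating by parts twice (tabular method), an antiderivative of (t**2 + 4*t - 3) cos(5*pi*t/3) is 3*t**2*sin(5*pi*t/3)/(5*pi) + 12*t*sin(5*pi*t/3)/(5*pi) + 18*t*cos(5*pi*t/3)/(25*pi**2) - 9*sin(5*pi*t/3)/(5*pi) - 54*sin(5*pi*t/3)/(125*pi**3) + 36*cos(5*pi*t/3)/(25*pi**2); evaluating from -3 to 3: ∫_{-3}^{3} (t**2 + 4*t - 3) cos(5*pi*t/3) dt = (-18/(5*pi**2)) - (18/(25*pi**2)) = -108/(25*pi**2).
Hence a_5 = (1/3)·(-108/(25*pi**2)) = -36/(25*pi**2).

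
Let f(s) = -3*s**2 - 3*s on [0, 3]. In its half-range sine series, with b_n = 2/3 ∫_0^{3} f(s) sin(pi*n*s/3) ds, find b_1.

-72/pi + 216/pi**3

b_1 = 2/3 ∫_0^{3} (-3*s**2 - 3*s) sin(pi*s/3) ds.
Integrating by parts twice (tabular method), an antiderivative of (-3*s**2 - 3*s) sin(pi*s/3) is 9*s**2*cos(pi*s/3)/pi - 54*s*sin(pi*s/3)/pi**2 + 9*s*cos(pi*s/3)/pi - 27*sin(pi*s/3)/pi**2 - 162*cos(pi*s/3)/pi**3; evaluating from 0 to 3: ∫_{0}^{3} (-3*s**2 - 3*s) sin(pi*s/3) ds = (-108/pi + 162/pi**3) - (-162/pi**3) = -108/pi + 324/pi**3.
Hence b_1 = (2/3)·(-108/pi + 324/pi**3) = -72/pi + 216/pi**3.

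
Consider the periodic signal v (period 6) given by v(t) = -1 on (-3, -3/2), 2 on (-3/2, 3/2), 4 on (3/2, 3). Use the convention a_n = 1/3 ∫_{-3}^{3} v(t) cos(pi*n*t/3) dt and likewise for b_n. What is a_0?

a_0 = 1/3 ∫_{-3}^{3} v(t) dt = 1/3 · (21/2) = 7/2.

7/2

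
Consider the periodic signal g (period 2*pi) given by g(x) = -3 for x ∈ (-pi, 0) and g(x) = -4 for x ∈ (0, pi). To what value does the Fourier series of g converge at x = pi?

At x = pi the one-sided limits are g(pi^-) = -4 and g(pi^+) = -3.
By Dirichlet's theorem the series converges to their average, [(-4) + (-3)]/2 = -7/2.

-7/2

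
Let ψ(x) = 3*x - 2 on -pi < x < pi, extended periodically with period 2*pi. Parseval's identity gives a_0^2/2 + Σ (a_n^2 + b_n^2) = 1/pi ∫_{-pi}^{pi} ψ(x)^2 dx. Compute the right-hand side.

1/pi ∫_{-pi}^{pi} ψ(x)^2 dx = 1/pi · (8*pi + 6*pi**3) = 8 + 6*pi**2.

8 + 6*pi**2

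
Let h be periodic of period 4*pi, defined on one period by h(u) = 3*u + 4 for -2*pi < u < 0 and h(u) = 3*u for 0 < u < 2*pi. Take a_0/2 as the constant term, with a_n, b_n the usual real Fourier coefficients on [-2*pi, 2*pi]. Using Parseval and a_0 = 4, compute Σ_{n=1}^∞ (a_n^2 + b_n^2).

-24*pi + 8 + 24*pi**2

Parseval: a_0^2/2 + Σ_{n≥1} (a_n^2+b_n^2) = (1/(2*pi)) ∫_{-2*pi}^{2*pi} h(u)^2 du = -24*pi + 16 + 24*pi**2.
Subtract a_0^2/2 = 8: Σ (a_n^2+b_n^2) = -24*pi + 8 + 24*pi**2.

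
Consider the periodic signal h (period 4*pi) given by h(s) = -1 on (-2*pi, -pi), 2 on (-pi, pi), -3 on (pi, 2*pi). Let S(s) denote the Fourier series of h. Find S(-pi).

At s = -pi the one-sided limits are h(-pi^-) = -1 and h(-pi^+) = 2.
By Dirichlet's theorem the series converges to their average, [(-1) + (2)]/2 = 1/2.

1/2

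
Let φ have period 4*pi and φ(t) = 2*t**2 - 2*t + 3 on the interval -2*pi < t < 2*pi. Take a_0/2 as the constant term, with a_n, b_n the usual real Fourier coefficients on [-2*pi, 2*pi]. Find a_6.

8/9

a_6 = (1/(2*pi)) ∫_{-2*pi}^{2*pi} φ(t) cos(3*t) dt.
Integrating by parts twice (tabular method), an antiderivative of (2*t**2 - 2*t + 3) cos(3*t) is 2*t**2*sin(3*t)/3 - 2*t*sin(3*t)/3 + 4*t*cos(3*t)/9 + 23*sin(3*t)/27 - 2*cos(3*t)/9; evaluating from -2*pi to 2*pi: ∫_{-2*pi}^{2*pi} (2*t**2 - 2*t + 3) cos(3*t) dt = (-2/9 + 8*pi/9) - (-8*pi/9 - 2/9) = 16*pi/9.
Hence a_6 = (1/(2*pi))·(16*pi/9) = 8/9.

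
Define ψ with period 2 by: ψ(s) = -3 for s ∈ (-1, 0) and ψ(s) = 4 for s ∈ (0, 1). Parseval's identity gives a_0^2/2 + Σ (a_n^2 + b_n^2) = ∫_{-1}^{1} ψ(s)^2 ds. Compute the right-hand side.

25

∫_{-1}^{1} ψ(s)^2 ds = 25.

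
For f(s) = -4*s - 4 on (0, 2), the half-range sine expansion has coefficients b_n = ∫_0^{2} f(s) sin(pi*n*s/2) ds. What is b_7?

b_7 = ∫_0^{2} (-4*s - 4) sin(7*pi*s/2) ds.
Integrating by parts (boundary term plus one more integral), an antiderivative of (-4*s - 4) sin(7*pi*s/2) is 8*s*cos(7*pi*s/2)/(7*pi) - 16*sin(7*pi*s/2)/(49*pi**2) + 8*cos(7*pi*s/2)/(7*pi); evaluating from 0 to 2: ∫_{0}^{2} (-4*s - 4) sin(7*pi*s/2) ds = (-24/(7*pi)) - (8/(7*pi)) = -32/(7*pi).
Hence b_7 = -32/(7*pi).

-32/(7*pi)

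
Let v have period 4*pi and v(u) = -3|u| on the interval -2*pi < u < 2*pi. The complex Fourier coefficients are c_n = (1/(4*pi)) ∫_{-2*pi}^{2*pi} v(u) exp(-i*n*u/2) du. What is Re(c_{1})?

Since v is real-valued, Re(c_{1}) = (1/(4*pi)) ∫_{-2*pi}^{2*pi} v(u) cos(u/2) du = a_{1}/2.
v is even and cos(u/2) is even, so the integrand is even: ∫_{-2*pi}^{2*pi} v(u) cos(u/2) du = 2∫_0^{2*pi} v(u) cos(u/2) du.
Integrating by parts (boundary term plus one more integral), an antiderivative of (-3*u) cos(u/2) is -6*u*sin(u/2) - 12*cos(u/2); evaluating from 0 to 2*pi: ∫_{0}^{2*pi} (-3*u) cos(u/2) du = (12) - (-12) = 24.
So ∫_{-2*pi}^{2*pi} v(u) cos(u/2) du = 48.
Hence Re(c_{1}) = (1/(4*pi))·(48) = 12/pi.

12/pi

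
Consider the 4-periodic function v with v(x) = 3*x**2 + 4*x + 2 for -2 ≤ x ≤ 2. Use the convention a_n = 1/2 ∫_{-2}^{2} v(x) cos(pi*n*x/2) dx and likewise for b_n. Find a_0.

a_0 = 1/2 ∫_{-2}^{2} v(x) dx = 1/2 · (24) = 12.

12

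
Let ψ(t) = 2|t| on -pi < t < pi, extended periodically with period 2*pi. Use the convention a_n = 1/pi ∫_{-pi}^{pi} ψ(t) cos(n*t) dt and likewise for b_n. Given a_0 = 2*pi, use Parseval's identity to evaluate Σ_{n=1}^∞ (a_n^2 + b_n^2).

Parseval: a_0^2/2 + Σ_{n≥1} (a_n^2+b_n^2) = 1/pi ∫_{-pi}^{pi} ψ(t)^2 dt = 8*pi**2/3.
Subtract a_0^2/2 = 2*pi**2: Σ (a_n^2+b_n^2) = 2*pi**2/3.

2*pi**2/3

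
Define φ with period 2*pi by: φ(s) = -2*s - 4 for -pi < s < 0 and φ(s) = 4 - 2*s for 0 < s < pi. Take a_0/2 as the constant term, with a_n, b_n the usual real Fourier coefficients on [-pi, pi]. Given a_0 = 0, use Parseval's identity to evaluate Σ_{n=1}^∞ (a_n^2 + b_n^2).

-16*pi + 8*pi**2/3 + 32

Parseval: a_0^2/2 + Σ_{n≥1} (a_n^2+b_n^2) = 1/pi ∫_{-pi}^{pi} φ(s)^2 ds = -16*pi + 8*pi**2/3 + 32.
Subtract a_0^2/2 = 0: Σ (a_n^2+b_n^2) = -16*pi + 8*pi**2/3 + 32.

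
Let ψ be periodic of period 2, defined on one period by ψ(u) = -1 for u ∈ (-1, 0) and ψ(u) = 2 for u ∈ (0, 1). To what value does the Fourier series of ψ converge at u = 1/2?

2

ψ is continuous at u = 1/2 with value 2, so the series converges to 2 there.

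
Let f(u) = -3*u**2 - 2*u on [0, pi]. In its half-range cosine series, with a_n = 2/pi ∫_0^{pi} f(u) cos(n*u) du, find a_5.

a_5 = 2/pi ∫_0^{pi} (-3*u**2 - 2*u) cos(5*u) du.
Integrating by parts twice (tabular method), an antiderivative of (-3*u**2 - 2*u) cos(5*u) is -3*u**2*sin(5*u)/5 - 2*u*sin(5*u)/5 - 6*u*cos(5*u)/25 + 6*sin(5*u)/125 - 2*cos(5*u)/25; evaluating from 0 to pi: ∫_{0}^{pi} (-3*u**2 - 2*u) cos(5*u) du = (2/25 + 6*pi/25) - (-2/25) = 4/25 + 6*pi/25.
Hence a_5 = (2/pi)·(4/25 + 6*pi/25) = 4*(2 + 3*pi)/(25*pi).

4*(2 + 3*pi)/(25*pi)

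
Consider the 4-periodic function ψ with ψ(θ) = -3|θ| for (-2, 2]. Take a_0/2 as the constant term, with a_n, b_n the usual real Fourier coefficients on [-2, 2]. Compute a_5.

24/(25*pi**2)

a_5 = 1/2 ∫_{-2}^{2} ψ(θ) cos(5*pi*θ/2) dθ.
ψ is even and cos(5*pi*θ/2) is even, so the integrand is even and a_5 = ∫_0^{2} ψ(θ) cos(5*pi*θ/2) dθ.
Integrating by parts (boundary term plus one more integral), an antiderivative of (-3*θ) cos(5*pi*θ/2) is -6*θ*sin(5*pi*θ/2)/(5*pi) - 12*cos(5*pi*θ/2)/(25*pi**2); evaluating from 0 to 2: ∫_{0}^{2} (-3*θ) cos(5*pi*θ/2) dθ = (12/(25*pi**2)) - (-12/(25*pi**2)) = 24/(25*pi**2).
Hence a_5 = 24/(25*pi**2).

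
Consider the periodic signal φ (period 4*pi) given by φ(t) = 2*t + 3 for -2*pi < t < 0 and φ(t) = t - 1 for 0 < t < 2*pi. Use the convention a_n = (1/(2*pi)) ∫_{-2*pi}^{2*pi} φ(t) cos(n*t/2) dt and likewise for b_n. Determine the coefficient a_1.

4/pi

a_1 = (1/(2*pi)) ∫_{-2*pi}^{2*pi} φ(t) cos(t/2) dt.
Split the integral at the breakpoints.
Integrating by parts (boundary term plus one more integral), an antiderivative of (2*t + 3) cos(t/2) is 4*t*sin(t/2) + 6*sin(t/2) + 8*cos(t/2); evaluating from -2*pi to 0: ∫_{-2*pi}^{0} (2*t + 3) cos(t/2) dt = (8) - (-8) = 16.
Integrating by parts (boundary term plus one more integral), an antiderivative of (t - 1) cos(t/2) is 2*t*sin(t/2) - 2*sin(t/2) + 4*cos(t/2); evaluating from 0 to 2*pi: ∫_{0}^{2*pi} (t - 1) cos(t/2) dt = (-4) - (4) = -8.
Summing the pieces and multiplying by (1/(2*pi)) gives a_1 = 4/pi.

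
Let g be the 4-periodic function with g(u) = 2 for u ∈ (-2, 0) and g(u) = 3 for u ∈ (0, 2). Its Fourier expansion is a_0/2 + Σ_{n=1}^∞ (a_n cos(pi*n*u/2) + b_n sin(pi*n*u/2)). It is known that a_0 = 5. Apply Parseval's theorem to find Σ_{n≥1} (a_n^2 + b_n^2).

1/2

Parseval: a_0^2/2 + Σ_{n≥1} (a_n^2+b_n^2) = 1/2 ∫_{-2}^{2} g(u)^2 du = 13.
Subtract a_0^2/2 = 25/2: Σ (a_n^2+b_n^2) = 1/2.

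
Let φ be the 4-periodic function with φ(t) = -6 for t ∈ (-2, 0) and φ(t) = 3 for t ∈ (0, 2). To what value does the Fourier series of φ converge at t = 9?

t = 9 differs from t = 1 by 2 full period(s), and the series is 4-periodic.
φ is continuous at t = 1 with value 3, so the series converges to 3 there.

3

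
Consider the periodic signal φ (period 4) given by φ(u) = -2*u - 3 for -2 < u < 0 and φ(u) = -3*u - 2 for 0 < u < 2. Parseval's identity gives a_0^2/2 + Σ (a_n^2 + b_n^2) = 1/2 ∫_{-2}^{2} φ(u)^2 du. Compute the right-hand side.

1/2 ∫_{-2}^{2} φ(u)^2 du = 1/2 · (182/3) = 91/3.

91/3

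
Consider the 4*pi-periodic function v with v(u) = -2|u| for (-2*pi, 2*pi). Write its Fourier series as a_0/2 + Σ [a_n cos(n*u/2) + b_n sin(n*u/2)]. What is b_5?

0

b_5 = (1/(2*pi)) ∫_{-2*pi}^{2*pi} v(u) sin(5*u/2) du.
v is even and sin(5*u/2) is odd, so the integrand is odd over a symmetric interval and the integral vanishes.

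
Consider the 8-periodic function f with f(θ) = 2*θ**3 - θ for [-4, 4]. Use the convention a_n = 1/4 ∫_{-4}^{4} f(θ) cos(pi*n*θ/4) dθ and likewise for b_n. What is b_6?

b_6 = 1/4 ∫_{-4}^{4} f(θ) sin(3*pi*θ/2) dθ.
f is odd and sin(3*pi*θ/2) is odd, so the integrand is even and b_6 = 1/2 ∫_0^{4} f(θ) sin(3*pi*θ/2) dθ.
Integrating by parts three times (tabular method), an antiderivative of (2*θ**3 - θ) sin(3*pi*θ/2) is -4*θ**3*cos(3*pi*θ/2)/(3*pi) + 8*θ**2*sin(3*pi*θ/2)/(3*pi**2) + 32*θ*cos(3*pi*θ/2)/(9*pi**3) + 2*θ*cos(3*pi*θ/2)/(3*pi) - 4*sin(3*pi*θ/2)/(9*pi**2) - 64*sin(3*pi*θ/2)/(27*pi**4); evaluating from 0 to 4: ∫_{0}^{4} (2*θ**3 - θ) sin(3*pi*θ/2) dθ = (8*(16 - 93*pi**2)/(9*pi**3)) - (0) = 8*(16 - 93*pi**2)/(9*pi**3).
Hence b_6 = (1/2)·(8*(16 - 93*pi**2)/(9*pi**3)) = 4*(16 - 93*pi**2)/(9*pi**3).

4*(16 - 93*pi**2)/(9*pi**3)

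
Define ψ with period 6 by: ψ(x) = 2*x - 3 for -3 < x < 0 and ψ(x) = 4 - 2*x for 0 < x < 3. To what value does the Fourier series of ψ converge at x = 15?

x = 15 differs from x = 3 by 2 full period(s), and the series is 6-periodic.
At x = 3 the one-sided limits are ψ(3^-) = -2 and ψ(3^+) = -9.
By Dirichlet's theorem the series converges to their average, [(-2) + (-9)]/2 = -11/2.

-11/2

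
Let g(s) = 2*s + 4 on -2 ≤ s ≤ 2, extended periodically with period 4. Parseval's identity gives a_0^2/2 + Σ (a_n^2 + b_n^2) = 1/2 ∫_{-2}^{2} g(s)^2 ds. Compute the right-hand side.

128/3

1/2 ∫_{-2}^{2} g(s)^2 ds = 1/2 · (256/3) = 128/3.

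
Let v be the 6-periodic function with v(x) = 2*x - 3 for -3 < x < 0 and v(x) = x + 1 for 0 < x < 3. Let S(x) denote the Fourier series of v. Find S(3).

-5/2

At x = 3 the one-sided limits are v(3^-) = 4 and v(3^+) = -9.
By Dirichlet's theorem the series converges to their average, [(4) + (-9)]/2 = -5/2.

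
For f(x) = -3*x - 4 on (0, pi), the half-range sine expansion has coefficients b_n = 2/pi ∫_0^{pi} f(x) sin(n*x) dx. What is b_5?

2*(-3*pi - 8)/(5*pi)

b_5 = 2/pi ∫_0^{pi} (-3*x - 4) sin(5*x) dx.
Integrating by parts (boundary term plus one more integral), an antiderivative of (-3*x - 4) sin(5*x) is 3*x*cos(5*x)/5 - 3*sin(5*x)/25 + 4*cos(5*x)/5; evaluating from 0 to pi: ∫_{0}^{pi} (-3*x - 4) sin(5*x) dx = (-3*pi/5 - 4/5) - (4/5) = -3*pi/5 - 8/5.
Hence b_5 = (2/pi)·(-3*pi/5 - 8/5) = 2*(-3*pi - 8)/(5*pi).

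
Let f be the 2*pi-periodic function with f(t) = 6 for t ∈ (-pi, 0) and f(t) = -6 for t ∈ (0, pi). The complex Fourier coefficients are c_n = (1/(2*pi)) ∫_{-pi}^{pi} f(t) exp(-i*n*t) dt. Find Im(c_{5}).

12/(5*pi)

Since f is real-valued, Im(c_{5}) = -(1/(2*pi)) ∫_{-pi}^{pi} f(t) sin(5*t) dt = -b_{5}/2.
f is odd and sin(5*t) is odd, so the integrand is even: ∫_{-pi}^{pi} f(t) sin(5*t) dt = 2∫_0^{pi} f(t) sin(5*t) dt.
Directly, an antiderivative of (-6) sin(5*t) is 6*cos(5*t)/5; evaluating from 0 to pi: ∫_{0}^{pi} (-6) sin(5*t) dt = (-6/5) - (6/5) = -12/5.
So ∫_{-pi}^{pi} f(t) sin(5*t) dt = -24/5.
Hence Im(c_{5}) = (-1/(2*pi))·(-24/5) = 12/(5*pi).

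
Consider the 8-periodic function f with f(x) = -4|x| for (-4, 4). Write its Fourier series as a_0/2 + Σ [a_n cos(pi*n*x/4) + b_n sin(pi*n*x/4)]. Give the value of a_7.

a_7 = 1/4 ∫_{-4}^{4} f(x) cos(7*pi*x/4) dx.
f is even and cos(7*pi*x/4) is even, so the integrand is even and a_7 = 1/2 ∫_0^{4} f(x) cos(7*pi*x/4) dx.
Integrating by parts (boundary term plus one more integral), an antiderivative of (-4*x) cos(7*pi*x/4) is -16*x*sin(7*pi*x/4)/(7*pi) - 64*cos(7*pi*x/4)/(49*pi**2); evaluating from 0 to 4: ∫_{0}^{4} (-4*x) cos(7*pi*x/4) dx = (64/(49*pi**2)) - (-64/(49*pi**2)) = 128/(49*pi**2).
Hence a_7 = (1/2)·(128/(49*pi**2)) = 64/(49*pi**2).

64/(49*pi**2)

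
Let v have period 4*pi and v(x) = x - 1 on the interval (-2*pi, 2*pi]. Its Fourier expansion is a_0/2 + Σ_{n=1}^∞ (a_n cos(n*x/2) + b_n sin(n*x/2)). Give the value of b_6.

b_6 = (1/(2*pi)) ∫_{-2*pi}^{2*pi} v(x) sin(3*x) dx.
Integrating by parts (boundary term plus one more integral), an antiderivative of (x - 1) sin(3*x) is -x*cos(3*x)/3 + sin(3*x)/9 + cos(3*x)/3; evaluating from -2*pi to 2*pi: ∫_{-2*pi}^{2*pi} (x - 1) sin(3*x) dx = (1/3 - 2*pi/3) - (1/3 + 2*pi/3) = -4*pi/3.
Hence b_6 = (1/(2*pi))·(-4*pi/3) = -2/3.

-2/3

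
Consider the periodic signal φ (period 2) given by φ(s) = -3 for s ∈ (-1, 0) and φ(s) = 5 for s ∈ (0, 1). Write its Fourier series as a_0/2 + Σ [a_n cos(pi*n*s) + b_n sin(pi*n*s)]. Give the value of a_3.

0

a_3 = ∫_{-1}^{1} φ(s) cos(3*pi*s) ds.
Split the integral at the breakpoints.
Directly, an antiderivative of (-3) cos(3*pi*s) is -sin(3*pi*s)/pi; evaluating from -1 to 0: ∫_{-1}^{0} (-3) cos(3*pi*s) ds = (0) - (0) = 0.
Directly, an antiderivative of (5) cos(3*pi*s) is 5*sin(3*pi*s)/(3*pi); evaluating from 0 to 1: ∫_{0}^{1} (5) cos(3*pi*s) ds = (0) - (0) = 0.
Summing the pieces gives a_3 = 0.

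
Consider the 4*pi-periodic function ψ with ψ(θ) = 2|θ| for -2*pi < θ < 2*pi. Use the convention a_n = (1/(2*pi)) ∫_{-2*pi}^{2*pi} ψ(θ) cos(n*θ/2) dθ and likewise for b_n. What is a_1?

a_1 = (1/(2*pi)) ∫_{-2*pi}^{2*pi} ψ(θ) cos(θ/2) dθ.
ψ is even and cos(θ/2) is even, so the integrand is even and a_1 = 1/pi ∫_0^{2*pi} ψ(θ) cos(θ/2) dθ.
Integrating by parts (boundary term plus one more integral), an antiderivative of (2*θ) cos(θ/2) is 4*θ*sin(θ/2) + 8*cos(θ/2); evaluating from 0 to 2*pi: ∫_{0}^{2*pi} (2*θ) cos(θ/2) dθ = (-8) - (8) = -16.
Hence a_1 = (1/pi)·(-16) = -16/pi.

-16/pi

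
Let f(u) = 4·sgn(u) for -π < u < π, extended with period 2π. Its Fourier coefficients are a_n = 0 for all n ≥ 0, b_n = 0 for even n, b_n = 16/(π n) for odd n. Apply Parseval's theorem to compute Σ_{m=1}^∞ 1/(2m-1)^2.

pi**2/8

Parseval: Σ b_n^2 = (1/π) ∫_{-π}^{π} f(u)^2 du = 32.
Only odd n contribute, with b_n^2 = 256/(π^2 n^2), so Σ_{m≥1} 1/(2m-1)^2 = π^2·(32)/256 = pi**2/8.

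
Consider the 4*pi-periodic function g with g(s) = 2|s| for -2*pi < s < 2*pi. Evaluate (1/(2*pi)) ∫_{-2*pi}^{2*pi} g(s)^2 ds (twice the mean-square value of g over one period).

32*pi**2/3

(1/(2*pi)) ∫_{-2*pi}^{2*pi} g(s)^2 ds = (1/(2*pi)) · (64*pi**3/3) = 32*pi**2/3.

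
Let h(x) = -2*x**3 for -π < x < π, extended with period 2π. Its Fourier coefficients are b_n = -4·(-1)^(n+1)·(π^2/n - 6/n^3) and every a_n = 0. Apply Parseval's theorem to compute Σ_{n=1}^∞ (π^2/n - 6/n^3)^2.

pi**6/14

Parseval: Σ b_n^2 = (1/π) ∫_{-π}^{π} h(x)^2 dx = 8*pi**6/7.
b_n^2 = 16·(π^2/n - 6/n^3)^2, so the sum equals (8*pi**6/7)/16 = pi**6/14.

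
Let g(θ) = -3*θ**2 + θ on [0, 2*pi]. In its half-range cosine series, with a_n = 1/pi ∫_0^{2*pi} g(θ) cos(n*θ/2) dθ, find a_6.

a_6 = 1/pi ∫_0^{2*pi} (-3*θ**2 + θ) cos(3*θ) dθ.
Integrating by parts twice (tabular method), an antiderivative of (-3*θ**2 + θ) cos(3*θ) is -θ**2*sin(3*θ) + θ*sin(3*θ)/3 - 2*θ*cos(3*θ)/3 + 2*sin(3*θ)/9 + cos(3*θ)/9; evaluating from 0 to 2*pi: ∫_{0}^{2*pi} (-3*θ**2 + θ) cos(3*θ) dθ = (1/9 - 4*pi/3) - (1/9) = -4*pi/3.
Hence a_6 = (1/pi)·(-4*pi/3) = -4/3.

-4/3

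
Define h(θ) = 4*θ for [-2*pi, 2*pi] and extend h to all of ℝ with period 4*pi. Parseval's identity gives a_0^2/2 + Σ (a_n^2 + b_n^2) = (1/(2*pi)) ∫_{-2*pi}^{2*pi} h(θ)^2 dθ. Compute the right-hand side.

128*pi**2/3

(1/(2*pi)) ∫_{-2*pi}^{2*pi} h(θ)^2 dθ = (1/(2*pi)) · (256*pi**3/3) = 128*pi**2/3.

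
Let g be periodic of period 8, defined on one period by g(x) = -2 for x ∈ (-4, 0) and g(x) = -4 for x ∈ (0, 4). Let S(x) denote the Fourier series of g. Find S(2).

g is continuous at x = 2 with value -4, so the series converges to -4 there.

-4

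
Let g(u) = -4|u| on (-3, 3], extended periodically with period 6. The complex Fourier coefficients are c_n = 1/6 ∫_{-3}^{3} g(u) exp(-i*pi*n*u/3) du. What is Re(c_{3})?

8/(3*pi**2)

Since g is real-valued, Re(c_{3}) = 1/6 ∫_{-3}^{3} g(u) cos(pi*u) du = a_{3}/2.
g is even and cos(pi*u) is even, so the integrand is even: ∫_{-3}^{3} g(u) cos(pi*u) du = 2∫_0^{3} g(u) cos(pi*u) du.
Integrating by parts (boundary term plus one more integral), an antiderivative of (-4*u) cos(pi*u) is -4*u*sin(pi*u)/pi - 4*cos(pi*u)/pi**2; evaluating from 0 to 3: ∫_{0}^{3} (-4*u) cos(pi*u) du = (4/pi**2) - (-4/pi**2) = 8/pi**2.
So ∫_{-3}^{3} g(u) cos(pi*u) du = 16/pi**2.
Hence Re(c_{3}) = (1/6)·(16/pi**2) = 8/(3*pi**2).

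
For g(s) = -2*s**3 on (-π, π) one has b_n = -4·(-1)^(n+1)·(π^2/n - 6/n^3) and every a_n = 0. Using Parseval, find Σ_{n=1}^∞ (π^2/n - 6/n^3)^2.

pi**6/14

Parseval: Σ b_n^2 = (1/π) ∫_{-π}^{π} g(s)^2 ds = 8*pi**6/7.
b_n^2 = 16·(π^2/n - 6/n^3)^2, so the sum equals (8*pi**6/7)/16 = pi**6/14.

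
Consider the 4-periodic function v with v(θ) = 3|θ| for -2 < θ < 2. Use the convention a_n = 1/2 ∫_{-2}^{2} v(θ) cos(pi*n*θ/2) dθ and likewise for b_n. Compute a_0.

a_0 = 1/2 ∫_{-2}^{2} v(θ) dθ = 1/2 · (12) = 6.

6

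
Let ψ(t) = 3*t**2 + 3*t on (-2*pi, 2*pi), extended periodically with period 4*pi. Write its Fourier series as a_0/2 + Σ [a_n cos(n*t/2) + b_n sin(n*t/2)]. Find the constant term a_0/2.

a_0 = (1/(2*pi)) ∫_{-2*pi}^{2*pi} ψ(t) dt = (1/(2*pi)) · (16*pi**3) = 8*pi**2.
So the constant term a_0/2 = 4*pi**2.

4*pi**2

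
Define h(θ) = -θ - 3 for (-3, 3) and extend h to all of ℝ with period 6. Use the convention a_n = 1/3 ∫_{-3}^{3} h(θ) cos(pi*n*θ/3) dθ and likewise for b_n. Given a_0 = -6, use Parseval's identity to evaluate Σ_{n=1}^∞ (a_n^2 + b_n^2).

Parseval: a_0^2/2 + Σ_{n≥1} (a_n^2+b_n^2) = 1/3 ∫_{-3}^{3} h(θ)^2 dθ = 24.
Subtract a_0^2/2 = 18: Σ (a_n^2+b_n^2) = 6.

6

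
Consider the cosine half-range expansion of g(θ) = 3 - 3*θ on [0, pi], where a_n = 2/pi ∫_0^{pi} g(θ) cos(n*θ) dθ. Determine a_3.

a_3 = 2/pi ∫_0^{pi} (3 - 3*θ) cos(3*θ) dθ.
Integrating by parts (boundary term plus one more integral), an antiderivative of (3 - 3*θ) cos(3*θ) is -θ*sin(3*θ) + sin(3*θ) - cos(3*θ)/3; evaluating from 0 to pi: ∫_{0}^{pi} (3 - 3*θ) cos(3*θ) dθ = (1/3) - (-1/3) = 2/3.
Hence a_3 = (2/pi)·(2/3) = 4/(3*pi).

4/(3*pi)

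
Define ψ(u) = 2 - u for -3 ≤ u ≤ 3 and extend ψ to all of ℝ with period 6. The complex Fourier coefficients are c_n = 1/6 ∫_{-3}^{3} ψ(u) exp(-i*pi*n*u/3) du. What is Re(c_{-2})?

0

Since ψ is real-valued, Re(c_{-2}) = 1/6 ∫_{-3}^{3} ψ(u) cos(-2*pi*u/3) du = a_{2}/2.
Integrating by parts (boundary term plus one more integral), an antiderivative of (2 - u) cos(-2*pi*u/3) is -3*u*sin(2*pi*u/3)/(2*pi) + 3*sin(2*pi*u/3)/pi - 9*cos(2*pi*u/3)/(4*pi**2); evaluating from -3 to 3: ∫_{-3}^{3} (2 - u) cos(-2*pi*u/3) du = (-9/(4*pi**2)) - (-9/(4*pi**2)) = 0.
Hence Re(c_{-2}) = (1/6)·(0) = 0.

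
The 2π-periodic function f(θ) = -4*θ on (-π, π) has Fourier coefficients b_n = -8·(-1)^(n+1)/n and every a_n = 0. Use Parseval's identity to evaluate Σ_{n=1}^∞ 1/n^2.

pi**2/6

Parseval: Σ b_n^2 = (1/π) ∫_{-π}^{π} f(θ)^2 dθ = 32*pi**2/3.
Σ b_n^2 = Σ 64/n^2, so Σ 1/n^2 = (32*pi**2/3)/64 = pi**2/6.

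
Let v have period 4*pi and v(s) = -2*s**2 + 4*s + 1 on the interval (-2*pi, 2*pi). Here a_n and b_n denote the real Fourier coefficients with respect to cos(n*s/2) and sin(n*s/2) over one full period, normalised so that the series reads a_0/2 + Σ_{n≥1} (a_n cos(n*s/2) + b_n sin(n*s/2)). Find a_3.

32/9

a_3 = (1/(2*pi)) ∫_{-2*pi}^{2*pi} v(s) cos(3*s/2) ds.
Integrating by parts twice (tabular method), an antiderivative of (-2*s**2 + 4*s + 1) cos(3*s/2) is -4*s**2*sin(3*s/2)/3 + 8*s*sin(3*s/2)/3 - 16*s*cos(3*s/2)/9 + 50*sin(3*s/2)/27 + 16*cos(3*s/2)/9; evaluating from -2*pi to 2*pi: ∫_{-2*pi}^{2*pi} (-2*s**2 + 4*s + 1) cos(3*s/2) ds = (-16/9 + 32*pi/9) - (-32*pi/9 - 16/9) = 64*pi/9.
Hence a_3 = (1/(2*pi))·(64*pi/9) = 32/9.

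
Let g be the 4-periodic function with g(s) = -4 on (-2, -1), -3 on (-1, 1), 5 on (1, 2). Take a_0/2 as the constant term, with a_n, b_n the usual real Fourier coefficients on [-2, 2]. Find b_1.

b_1 = 1/2 ∫_{-2}^{2} g(s) sin(pi*s/2) ds.
Split the integral at the breakpoints.
Directly, an antiderivative of (-4) sin(pi*s/2) is 8*cos(pi*s/2)/pi; evaluating from -2 to -1: ∫_{-2}^{-1} (-4) sin(pi*s/2) ds = (0) - (-8/pi) = 8/pi.
Directly, an antiderivative of (-3) sin(pi*s/2) is 6*cos(pi*s/2)/pi; evaluating from -1 to 1: ∫_{-1}^{1} (-3) sin(pi*s/2) ds = (0) - (0) = 0.
Directly, an antiderivative of (5) sin(pi*s/2) is -10*cos(pi*s/2)/pi; evaluating from 1 to 2: ∫_{1}^{2} (5) sin(pi*s/2) ds = (10/pi) - (0) = 10/pi.
Summing the pieces and multiplying by (1/2) gives b_1 = 9/pi.

9/pi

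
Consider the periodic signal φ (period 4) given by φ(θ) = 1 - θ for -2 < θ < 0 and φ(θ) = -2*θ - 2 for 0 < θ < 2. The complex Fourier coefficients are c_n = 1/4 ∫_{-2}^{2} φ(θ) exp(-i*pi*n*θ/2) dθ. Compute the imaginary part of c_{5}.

Since φ is real-valued, Im(c_{5}) = -1/4 ∫_{-2}^{2} φ(θ) sin(5*pi*θ/2) dθ = -b_{5}/2.
Split the integral at the breakpoints.
Integrating by parts (boundary term plus one more integral), an antiderivative of (1 - θ) sin(5*pi*θ/2) is 2*θ*cos(5*pi*θ/2)/(5*pi) - 4*sin(5*pi*θ/2)/(25*pi**2) - 2*cos(5*pi*θ/2)/(5*pi); evaluating from -2 to 0: ∫_{-2}^{0} (1 - θ) sin(5*pi*θ/2) dθ = (-2/(5*pi)) - (6/(5*pi)) = -8/(5*pi).
Integrating by parts (boundary term plus one more integral), an antiderivative of (-2*θ - 2) sin(5*pi*θ/2) is 4*θ*cos(5*pi*θ/2)/(5*pi) - 8*sin(5*pi*θ/2)/(25*pi**2) + 4*cos(5*pi*θ/2)/(5*pi); evaluating from 0 to 2: ∫_{0}^{2} (-2*θ - 2) sin(5*pi*θ/2) dθ = (-12/(5*pi)) - (4/(5*pi)) = -16/(5*pi).
So ∫_{-2}^{2} φ(θ) sin(5*pi*θ/2) dθ = -24/(5*pi).
Hence Im(c_{5}) = (-1/4)·(-24/(5*pi)) = 6/(5*pi).

6/(5*pi)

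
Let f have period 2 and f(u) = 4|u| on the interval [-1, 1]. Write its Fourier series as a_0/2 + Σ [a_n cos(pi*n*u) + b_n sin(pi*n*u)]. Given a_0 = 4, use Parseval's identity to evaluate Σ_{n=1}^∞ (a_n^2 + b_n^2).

Parseval: a_0^2/2 + Σ_{n≥1} (a_n^2+b_n^2) = ∫_{-1}^{1} f(u)^2 du = 32/3.
Subtract a_0^2/2 = 8: Σ (a_n^2+b_n^2) = 8/3.

8/3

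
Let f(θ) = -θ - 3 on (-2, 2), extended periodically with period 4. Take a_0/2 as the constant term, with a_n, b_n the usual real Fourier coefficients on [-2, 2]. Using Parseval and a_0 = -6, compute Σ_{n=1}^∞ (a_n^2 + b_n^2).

Parseval: a_0^2/2 + Σ_{n≥1} (a_n^2+b_n^2) = 1/2 ∫_{-2}^{2} f(θ)^2 dθ = 62/3.
Subtract a_0^2/2 = 18: Σ (a_n^2+b_n^2) = 8/3.

8/3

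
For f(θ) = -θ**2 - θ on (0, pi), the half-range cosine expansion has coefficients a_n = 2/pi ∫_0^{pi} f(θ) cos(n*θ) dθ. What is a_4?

-1/4

a_4 = 2/pi ∫_0^{pi} (-θ**2 - θ) cos(4*θ) dθ.
Integrating by parts twice (tabular method), an antiderivative of (-θ**2 - θ) cos(4*θ) is -θ**2*sin(4*θ)/4 - θ*sin(4*θ)/4 - θ*cos(4*θ)/8 + sin(4*θ)/32 - cos(4*θ)/16; evaluating from 0 to pi: ∫_{0}^{pi} (-θ**2 - θ) cos(4*θ) dθ = (-pi/8 - 1/16) - (-1/16) = -pi/8.
Hence a_4 = (2/pi)·(-pi/8) = -1/4.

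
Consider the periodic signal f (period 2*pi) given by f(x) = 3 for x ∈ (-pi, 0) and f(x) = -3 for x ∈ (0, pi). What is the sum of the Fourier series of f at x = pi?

At x = pi the one-sided limits are f(pi^-) = -3 and f(pi^+) = 3.
By Dirichlet's theorem the series converges to their average, [(-3) + (3)]/2 = 0.

0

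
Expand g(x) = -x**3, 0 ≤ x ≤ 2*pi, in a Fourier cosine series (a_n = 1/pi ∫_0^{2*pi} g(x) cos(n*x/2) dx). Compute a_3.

a_3 = 1/pi ∫_0^{2*pi} (-x**3) cos(3*x/2) dx.
Integrating by parts three times (tabular method), an antiderivative of (-x**3) cos(3*x/2) is -2*x**3*sin(3*x/2)/3 - 4*x**2*cos(3*x/2)/3 + 16*x*sin(3*x/2)/9 + 32*cos(3*x/2)/27; evaluating from 0 to 2*pi: ∫_{0}^{2*pi} (-x**3) cos(3*x/2) dx = (-32/27 + 16*pi**2/3) - (32/27) = -64/27 + 16*pi**2/3.
Hence a_3 = (1/pi)·(-64/27 + 16*pi**2/3) = 16*(-4 + 9*pi**2)/(27*pi).

16*(-4 + 9*pi**2)/(27*pi)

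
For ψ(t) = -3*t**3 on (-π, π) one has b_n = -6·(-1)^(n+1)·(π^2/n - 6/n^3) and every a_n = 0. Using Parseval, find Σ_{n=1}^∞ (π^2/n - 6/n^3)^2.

Parseval: Σ b_n^2 = (1/π) ∫_{-π}^{π} ψ(t)^2 dt = 18*pi**6/7.
b_n^2 = 36·(π^2/n - 6/n^3)^2, so the sum equals (18*pi**6/7)/36 = pi**6/14.

pi**6/14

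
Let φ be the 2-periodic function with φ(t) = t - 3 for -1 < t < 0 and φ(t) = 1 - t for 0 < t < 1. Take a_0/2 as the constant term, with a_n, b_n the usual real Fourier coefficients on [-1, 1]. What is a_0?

a_0 = ∫_{-1}^{1} φ(t) dt = -3.

-3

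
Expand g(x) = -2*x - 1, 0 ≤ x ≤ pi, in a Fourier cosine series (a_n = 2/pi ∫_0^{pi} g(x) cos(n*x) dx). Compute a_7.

a_7 = 2/pi ∫_0^{pi} (-2*x - 1) cos(7*x) dx.
Integrating by parts (boundary term plus one more integral), an antiderivative of (-2*x - 1) cos(7*x) is -2*x*sin(7*x)/7 - sin(7*x)/7 - 2*cos(7*x)/49; evaluating from 0 to pi: ∫_{0}^{pi} (-2*x - 1) cos(7*x) dx = (2/49) - (-2/49) = 4/49.
Hence a_7 = (2/pi)·(4/49) = 8/(49*pi).

8/(49*pi)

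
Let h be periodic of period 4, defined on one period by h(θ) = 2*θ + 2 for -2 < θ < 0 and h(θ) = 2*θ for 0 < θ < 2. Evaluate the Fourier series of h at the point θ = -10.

θ = -10 differs from θ = -2 by -2 full period(s), and the series is 4-periodic.
At θ = -2 the one-sided limits are h(-2^-) = 4 and h(-2^+) = -2.
By Dirichlet's theorem the series converges to their average, [(4) + (-2)]/2 = 1.

1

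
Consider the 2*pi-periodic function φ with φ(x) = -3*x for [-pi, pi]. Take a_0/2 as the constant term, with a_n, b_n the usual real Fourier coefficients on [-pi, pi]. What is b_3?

-2

b_3 = 1/pi ∫_{-pi}^{pi} φ(x) sin(3*x) dx.
φ is odd and sin(3*x) is odd, so the integrand is even and b_3 = 2/pi ∫_0^{pi} φ(x) sin(3*x) dx.
Integrating by parts (boundary term plus one more integral), an antiderivative of (-3*x) sin(3*x) is x*cos(3*x) - sin(3*x)/3; evaluating from 0 to pi: ∫_{0}^{pi} (-3*x) sin(3*x) dx = (-pi) - (0) = -pi.
Hence b_3 = (2/pi)·(-pi) = -2.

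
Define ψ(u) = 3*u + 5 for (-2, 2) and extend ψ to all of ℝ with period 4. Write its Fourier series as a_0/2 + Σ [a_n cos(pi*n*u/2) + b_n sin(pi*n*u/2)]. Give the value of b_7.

12/(7*pi)

b_7 = 1/2 ∫_{-2}^{2} ψ(u) sin(7*pi*u/2) du.
Integrating by parts (boundary term plus one more integral), an antiderivative of (3*u + 5) sin(7*pi*u/2) is -6*u*cos(7*pi*u/2)/(7*pi) + 12*sin(7*pi*u/2)/(49*pi**2) - 10*cos(7*pi*u/2)/(7*pi); evaluating from -2 to 2: ∫_{-2}^{2} (3*u + 5) sin(7*pi*u/2) du = (22/(7*pi)) - (-2/(7*pi)) = 24/(7*pi).
Hence b_7 = (1/2)·(24/(7*pi)) = 12/(7*pi).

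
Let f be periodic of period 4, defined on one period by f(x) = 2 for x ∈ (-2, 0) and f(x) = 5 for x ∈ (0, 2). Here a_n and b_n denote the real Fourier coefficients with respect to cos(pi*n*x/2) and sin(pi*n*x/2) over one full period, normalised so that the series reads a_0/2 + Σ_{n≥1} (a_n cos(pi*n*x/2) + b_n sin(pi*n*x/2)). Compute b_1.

b_1 = 1/2 ∫_{-2}^{2} f(x) sin(pi*x/2) dx.
Split the integral at the breakpoints.
Directly, an antiderivative of (2) sin(pi*x/2) is -4*cos(pi*x/2)/pi; evaluating from -2 to 0: ∫_{-2}^{0} (2) sin(pi*x/2) dx = (-4/pi) - (4/pi) = -8/pi.
Directly, an antiderivative of (5) sin(pi*x/2) is -10*cos(pi*x/2)/pi; evaluating from 0 to 2: ∫_{0}^{2} (5) sin(pi*x/2) dx = (10/pi) - (-10/pi) = 20/pi.
Summing the pieces and multiplying by (1/2) gives b_1 = 6/pi.

6/pi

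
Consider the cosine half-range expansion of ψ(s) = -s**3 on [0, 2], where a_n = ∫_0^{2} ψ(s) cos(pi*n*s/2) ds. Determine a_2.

-12/pi**2

a_2 = ∫_0^{2} (-s**3) cos(pi*s) ds.
Integrating by parts three times (tabular method), an antiderivative of (-s**3) cos(pi*s) is -s**3*sin(pi*s)/pi - 3*s**2*cos(pi*s)/pi**2 + 6*s*sin(pi*s)/pi**3 + 6*cos(pi*s)/pi**4; evaluating from 0 to 2: ∫_{0}^{2} (-s**3) cos(pi*s) ds = (6*(1 - 2*pi**2)/pi**4) - (6/pi**4) = -12/pi**2.
Hence a_2 = -12/pi**2.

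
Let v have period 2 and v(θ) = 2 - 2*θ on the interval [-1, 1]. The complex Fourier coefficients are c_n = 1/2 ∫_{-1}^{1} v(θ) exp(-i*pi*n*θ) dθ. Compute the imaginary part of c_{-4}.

1/(2*pi)

Since v is real-valued, Im(c_{-4}) = -1/2 ∫_{-1}^{1} v(θ) sin(-4*pi*θ) dθ = b_{4}/2.
Integrating by parts (boundary term plus one more integral), an antiderivative of (2 - 2*θ) sin(-4*pi*θ) is -θ*cos(4*pi*θ)/(2*pi) + sin(4*pi*θ)/(8*pi**2) + cos(4*pi*θ)/(2*pi); evaluating from -1 to 1: ∫_{-1}^{1} (2 - 2*θ) sin(-4*pi*θ) dθ = (0) - (1/pi) = -1/pi.
Hence Im(c_{-4}) = (-1/2)·(-1/pi) = 1/(2*pi).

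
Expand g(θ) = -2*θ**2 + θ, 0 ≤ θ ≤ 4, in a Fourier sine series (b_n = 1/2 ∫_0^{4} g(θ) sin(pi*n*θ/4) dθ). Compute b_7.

b_7 = 1/2 ∫_0^{4} (-2*θ**2 + θ) sin(7*pi*θ/4) dθ.
Integrating by parts twice (tabular method), an antiderivative of (-2*θ**2 + θ) sin(7*pi*θ/4) is 8*θ**2*cos(7*pi*θ/4)/(7*pi) - 64*θ*sin(7*pi*θ/4)/(49*pi**2) - 4*θ*cos(7*pi*θ/4)/(7*pi) + 16*sin(7*pi*θ/4)/(49*pi**2) - 256*cos(7*pi*θ/4)/(343*pi**3); evaluating from 0 to 4: ∫_{0}^{4} (-2*θ**2 + θ) sin(7*pi*θ/4) dθ = (-16/pi + 256/(343*pi**3)) - (-256/(343*pi**3)) = -16/pi + 512/(343*pi**3).
Hence b_7 = (1/2)·(-16/pi + 512/(343*pi**3)) = -8/pi + 256/(343*pi**3).

-8/pi + 256/(343*pi**3)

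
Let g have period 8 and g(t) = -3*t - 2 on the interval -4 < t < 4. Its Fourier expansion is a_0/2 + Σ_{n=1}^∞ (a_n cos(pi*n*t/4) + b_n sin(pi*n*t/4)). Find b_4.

6/pi

b_4 = 1/4 ∫_{-4}^{4} g(t) sin(pi*t) dt.
Integrating by parts (boundary term plus one more integral), an antiderivative of (-3*t - 2) sin(pi*t) is 3*t*cos(pi*t)/pi - 3*sin(pi*t)/pi**2 + 2*cos(pi*t)/pi; evaluating from -4 to 4: ∫_{-4}^{4} (-3*t - 2) sin(pi*t) dt = (14/pi) - (-10/pi) = 24/pi.
Hence b_4 = (1/4)·(24/pi) = 6/pi.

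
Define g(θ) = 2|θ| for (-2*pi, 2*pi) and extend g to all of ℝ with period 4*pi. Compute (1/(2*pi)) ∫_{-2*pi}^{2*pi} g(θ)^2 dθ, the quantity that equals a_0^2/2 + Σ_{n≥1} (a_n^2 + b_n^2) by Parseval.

32*pi**2/3

(1/(2*pi)) ∫_{-2*pi}^{2*pi} g(θ)^2 dθ = (1/(2*pi)) · (64*pi**3/3) = 32*pi**2/3.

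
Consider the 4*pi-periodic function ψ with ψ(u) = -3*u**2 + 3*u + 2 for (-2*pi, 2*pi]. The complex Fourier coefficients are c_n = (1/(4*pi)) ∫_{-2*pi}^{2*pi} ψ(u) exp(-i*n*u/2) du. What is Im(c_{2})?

3

Since ψ is real-valued, Im(c_{2}) = -(1/(4*pi)) ∫_{-2*pi}^{2*pi} ψ(u) sin(u) du = -b_{2}/2.
Integrating by parts twice (tabular method), an antiderivative of (-3*u**2 + 3*u + 2) sin(u) is 3*u**2*cos(u) - 6*u*sin(u) - 3*u*cos(u) + 3*sin(u) - 8*cos(u); evaluating from -2*pi to 2*pi: ∫_{-2*pi}^{2*pi} (-3*u**2 + 3*u + 2) sin(u) du = (-6*pi - 8 + 12*pi**2) - (-8 + 6*pi + 12*pi**2) = -12*pi.
Hence Im(c_{2}) = (-1/(4*pi))·(-12*pi) = 3.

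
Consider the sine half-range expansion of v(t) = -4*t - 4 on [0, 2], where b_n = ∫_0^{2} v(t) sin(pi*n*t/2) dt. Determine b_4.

4/pi

b_4 = ∫_0^{2} (-4*t - 4) sin(2*pi*t) dt.
Integrating by parts (boundary term plus one more integral), an antiderivative of (-4*t - 4) sin(2*pi*t) is 2*t*cos(2*pi*t)/pi - sin(2*pi*t)/pi**2 + 2*cos(2*pi*t)/pi; evaluating from 0 to 2: ∫_{0}^{2} (-4*t - 4) sin(2*pi*t) dt = (6/pi) - (2/pi) = 4/pi.
Hence b_4 = 4/pi.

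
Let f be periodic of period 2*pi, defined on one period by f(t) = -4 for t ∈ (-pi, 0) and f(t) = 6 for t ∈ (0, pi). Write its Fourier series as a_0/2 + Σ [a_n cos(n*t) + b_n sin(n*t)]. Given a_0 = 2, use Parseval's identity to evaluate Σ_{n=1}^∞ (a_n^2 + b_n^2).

50

Parseval: a_0^2/2 + Σ_{n≥1} (a_n^2+b_n^2) = 1/pi ∫_{-pi}^{pi} f(t)^2 dt = 52.
Subtract a_0^2/2 = 2: Σ (a_n^2+b_n^2) = 50.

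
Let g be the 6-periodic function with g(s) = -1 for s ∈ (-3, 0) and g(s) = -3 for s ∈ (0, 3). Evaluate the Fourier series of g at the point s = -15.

s = -15 differs from s = -3 by -2 full period(s), and the series is 6-periodic.
At s = -3 the one-sided limits are g(-3^-) = -3 and g(-3^+) = -1.
By Dirichlet's theorem the series converges to their average, [(-3) + (-1)]/2 = -2.

-2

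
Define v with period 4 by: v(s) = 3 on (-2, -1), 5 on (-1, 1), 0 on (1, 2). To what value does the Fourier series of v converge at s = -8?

5

s = -8 differs from s = 0 by -2 full period(s), and the series is 4-periodic.
v is continuous at s = 0 with value 5, so the series converges to 5 there.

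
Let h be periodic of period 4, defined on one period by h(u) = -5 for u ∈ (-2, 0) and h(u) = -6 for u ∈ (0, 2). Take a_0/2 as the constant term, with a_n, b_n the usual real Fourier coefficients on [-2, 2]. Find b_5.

b_5 = 1/2 ∫_{-2}^{2} h(u) sin(5*pi*u/2) du.
Split the integral at the breakpoints.
Directly, an antiderivative of (-5) sin(5*pi*u/2) is 2*cos(5*pi*u/2)/pi; evaluating from -2 to 0: ∫_{-2}^{0} (-5) sin(5*pi*u/2) du = (2/pi) - (-2/pi) = 4/pi.
Directly, an antiderivative of (-6) sin(5*pi*u/2) is 12*cos(5*pi*u/2)/(5*pi); evaluating from 0 to 2: ∫_{0}^{2} (-6) sin(5*pi*u/2) du = (-12/(5*pi)) - (12/(5*pi)) = -24/(5*pi).
Summing the pieces and multiplying by (1/2) gives b_5 = -2/(5*pi).

-2/(5*pi)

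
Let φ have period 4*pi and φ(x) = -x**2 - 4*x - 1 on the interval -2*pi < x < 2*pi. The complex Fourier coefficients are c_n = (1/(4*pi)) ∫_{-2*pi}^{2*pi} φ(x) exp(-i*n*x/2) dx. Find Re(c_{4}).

-1/2

Since φ is real-valued, Re(c_{4}) = (1/(4*pi)) ∫_{-2*pi}^{2*pi} φ(x) cos(2*x) dx = a_{4}/2.
Integrating by parts twice (tabular method), an antiderivative of (-x**2 - 4*x - 1) cos(2*x) is -x**2*sin(2*x)/2 - 2*x*sin(2*x) - x*cos(2*x)/2 - sin(2*x)/4 - cos(2*x); evaluating from -2*pi to 2*pi: ∫_{-2*pi}^{2*pi} (-x**2 - 4*x - 1) cos(2*x) dx = (-pi - 1) - (-1 + pi) = -2*pi.
Hence Re(c_{4}) = (1/(4*pi))·(-2*pi) = -1/2.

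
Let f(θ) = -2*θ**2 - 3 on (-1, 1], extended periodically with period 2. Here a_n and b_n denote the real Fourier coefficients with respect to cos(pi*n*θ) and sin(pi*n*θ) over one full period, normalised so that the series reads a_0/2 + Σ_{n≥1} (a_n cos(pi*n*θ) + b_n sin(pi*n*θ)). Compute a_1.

a_1 = ∫_{-1}^{1} f(θ) cos(pi*θ) dθ.
f is even and cos(pi*θ) is even, so the integrand is even and a_1 = 2 ∫_0^{1} f(θ) cos(pi*θ) dθ.
Integrating by parts twice (tabular method), an antiderivative of (-2*θ**2 - 3) cos(pi*θ) is -2*θ**2*sin(pi*θ)/pi - 4*θ*cos(pi*θ)/pi**2 - 3*sin(pi*θ)/pi + 4*sin(pi*θ)/pi**3; evaluating from 0 to 1: ∫_{0}^{1} (-2*θ**2 - 3) cos(pi*θ) dθ = (4/pi**2) - (0) = 4/pi**2.
Hence a_1 = 2·(4/pi**2) = 8/pi**2.

8/pi**2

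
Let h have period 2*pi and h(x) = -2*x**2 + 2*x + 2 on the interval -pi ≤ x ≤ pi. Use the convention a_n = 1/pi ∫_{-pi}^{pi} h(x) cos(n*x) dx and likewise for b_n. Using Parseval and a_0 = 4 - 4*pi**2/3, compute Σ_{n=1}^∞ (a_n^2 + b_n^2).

8*pi**2*(15 + 4*pi**2)/45

Parseval: a_0^2/2 + Σ_{n≥1} (a_n^2+b_n^2) = 1/pi ∫_{-pi}^{pi} h(x)^2 dx = -8*pi**2/3 + 8 + 8*pi**4/5.
Subtract a_0^2/2 = 8*(3 - pi**2)**2/9: Σ (a_n^2+b_n^2) = 8*pi**2*(15 + 4*pi**2)/45.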